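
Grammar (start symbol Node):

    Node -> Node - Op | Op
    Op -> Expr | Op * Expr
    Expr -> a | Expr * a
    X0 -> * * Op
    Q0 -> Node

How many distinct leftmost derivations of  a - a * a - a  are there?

Parse trees for a - a * a - a:
  [Node [Node [Node [Op [Expr a]]] - [Op [Expr [Expr a] * a]]] - [Op [Expr a]]]
  [Node [Node [Node [Op [Expr a]]] - [Op [Op [Expr a]] * [Expr a]]] - [Op [Expr a]]]

2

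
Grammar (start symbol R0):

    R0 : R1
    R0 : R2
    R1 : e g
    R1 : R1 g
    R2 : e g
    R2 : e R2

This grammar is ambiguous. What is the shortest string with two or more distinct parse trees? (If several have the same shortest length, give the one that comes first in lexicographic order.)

e g

length 2: e g has 2 parse trees

Two derivations of e g:
  R0 ⇒ R1 ⇒ e g
  R0 ⇒ R2 ⇒ e g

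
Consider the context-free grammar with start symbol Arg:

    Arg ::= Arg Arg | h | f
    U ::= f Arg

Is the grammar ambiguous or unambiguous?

Witness: f f f

Derivation 1: Arg ⇒ Arg Arg ⇒ Arg Arg Arg ⇒ f Arg Arg ⇒ f f Arg ⇒ f f f
Derivation 2: Arg ⇒ Arg Arg ⇒ f Arg ⇒ f Arg Arg ⇒ f f Arg ⇒ f f f

Two distinct leftmost derivations for the same string.

Ambiguous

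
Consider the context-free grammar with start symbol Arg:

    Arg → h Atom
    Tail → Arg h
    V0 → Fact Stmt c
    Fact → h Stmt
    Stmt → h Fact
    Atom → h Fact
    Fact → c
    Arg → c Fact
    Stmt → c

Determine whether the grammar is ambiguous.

Only Arg, Atom, Fact, Stmt are reachable from Arg; ignoring the rest: Each reachable nonterminal has at most one production per leading terminal, and all productions are right-linear; the derivation is determined token-by-token.

Unambiguous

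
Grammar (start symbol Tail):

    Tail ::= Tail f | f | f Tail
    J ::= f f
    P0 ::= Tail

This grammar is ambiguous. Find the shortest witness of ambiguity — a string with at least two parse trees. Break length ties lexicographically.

f f

length 1: no string has ≥2 trees
length 2: f f has 2 parse trees

Two derivations of f f:
  Tail ⇒ Tail f ⇒ f f
  Tail ⇒ f Tail ⇒ f f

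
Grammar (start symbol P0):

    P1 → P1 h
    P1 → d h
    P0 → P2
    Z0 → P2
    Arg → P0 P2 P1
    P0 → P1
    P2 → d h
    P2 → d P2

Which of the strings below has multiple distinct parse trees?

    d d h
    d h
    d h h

d h

d d h: 1 tree
d h: 2 trees
d h h: 1 tree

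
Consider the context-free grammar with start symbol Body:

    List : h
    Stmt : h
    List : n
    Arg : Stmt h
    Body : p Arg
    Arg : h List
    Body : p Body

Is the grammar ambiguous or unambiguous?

Witness: p h h

Derivation 1: Body ⇒ p Arg ⇒ p Stmt h ⇒ p h h
Derivation 2: Body ⇒ p Arg ⇒ p h List ⇒ p h h

Two distinct leftmost derivations for the same string.

Ambiguous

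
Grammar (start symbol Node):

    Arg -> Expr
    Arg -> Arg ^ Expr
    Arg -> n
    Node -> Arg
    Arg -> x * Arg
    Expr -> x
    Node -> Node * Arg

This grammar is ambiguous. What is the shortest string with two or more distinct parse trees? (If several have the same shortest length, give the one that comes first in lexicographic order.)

x * n

length 1: no string has ≥2 trees
length 3: x * n has 2 parse trees

Two derivations of x * n:
  Node ⇒ Arg ⇒ x * Arg ⇒ x * n
  Node ⇒ Node * Arg ⇒ Arg * Arg ⇒ Expr * Arg ⇒ x * Arg ⇒ x * n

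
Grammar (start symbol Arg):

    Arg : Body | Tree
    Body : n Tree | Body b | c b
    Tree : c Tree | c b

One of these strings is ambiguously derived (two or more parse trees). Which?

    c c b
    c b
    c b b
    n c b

c c b: 1 tree
c b: 2 trees
c b b: 1 tree
n c b: 1 tree

c b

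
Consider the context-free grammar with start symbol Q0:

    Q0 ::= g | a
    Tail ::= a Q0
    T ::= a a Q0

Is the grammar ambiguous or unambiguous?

Unambiguous

Only Q0 is reachable from Q0; ignoring the rest: The reachable rules are right-linear with at most one rule per (nonterminal, next-terminal) pair. Each input token forces the next rule, so parsing is deterministic.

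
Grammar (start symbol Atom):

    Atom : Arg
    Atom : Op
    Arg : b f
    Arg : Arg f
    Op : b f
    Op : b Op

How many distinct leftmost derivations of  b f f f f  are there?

Parse trees for b f f f f:
  [Atom [Arg [Arg [Arg [Arg b f] f] f] f]]

1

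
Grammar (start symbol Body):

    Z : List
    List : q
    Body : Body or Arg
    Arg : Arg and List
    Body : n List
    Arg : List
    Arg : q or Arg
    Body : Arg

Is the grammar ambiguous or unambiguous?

Ambiguous

Witness: q or q

Derivation 1: Body ⇒ Body or Arg ⇒ Arg or Arg ⇒ List or Arg ⇒ q or Arg ⇒ q or List ⇒ q or q
Derivation 2: Body ⇒ Arg ⇒ q or Arg ⇒ q or List ⇒ q or q

Two distinct leftmost derivations for the same string.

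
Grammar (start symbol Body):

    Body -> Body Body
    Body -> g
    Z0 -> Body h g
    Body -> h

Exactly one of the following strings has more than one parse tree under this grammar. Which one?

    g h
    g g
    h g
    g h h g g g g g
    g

g h h g g g g g

g h: 1 tree
g g: 1 tree
h g: 1 tree
g h h g g g g g: 429 trees
g: 1 tree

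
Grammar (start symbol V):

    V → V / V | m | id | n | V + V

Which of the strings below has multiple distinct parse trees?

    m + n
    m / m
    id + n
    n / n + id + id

m + n: 1 tree
m / m: 1 tree
id + n: 1 tree
n / n + id + id: 5 trees

n / n + id + id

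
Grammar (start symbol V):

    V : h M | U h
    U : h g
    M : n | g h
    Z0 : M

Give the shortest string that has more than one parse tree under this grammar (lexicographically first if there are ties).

h g h

length 2: no string has ≥2 trees
length 3: h g h has 2 parse trees

Two derivations of h g h:
  V ⇒ h M ⇒ h g h
  V ⇒ U h ⇒ h g h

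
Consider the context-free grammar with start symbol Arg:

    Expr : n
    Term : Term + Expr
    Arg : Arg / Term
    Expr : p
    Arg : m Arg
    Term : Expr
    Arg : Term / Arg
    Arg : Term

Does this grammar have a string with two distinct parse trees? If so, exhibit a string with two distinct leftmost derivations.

Ambiguous

Witness: n / n

Derivation 1: Arg ⇒ Arg / Term ⇒ Term / Term ⇒ Expr / Term ⇒ n / Term ⇒ n / Expr ⇒ n / n
Derivation 2: Arg ⇒ Term / Arg ⇒ Expr / Arg ⇒ n / Arg ⇒ n / Term ⇒ n / Expr ⇒ n / n

Two distinct leftmost derivations for the same string.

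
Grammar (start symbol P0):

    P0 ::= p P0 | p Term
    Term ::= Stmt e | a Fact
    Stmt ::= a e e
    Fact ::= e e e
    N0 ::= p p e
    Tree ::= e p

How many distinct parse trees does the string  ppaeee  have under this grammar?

Parse trees for ppaeee:
  [P0 p [P0 p [Term [Stmt a e e] e]]]
  [P0 p [P0 p [Term a [Fact e e e]]]]

2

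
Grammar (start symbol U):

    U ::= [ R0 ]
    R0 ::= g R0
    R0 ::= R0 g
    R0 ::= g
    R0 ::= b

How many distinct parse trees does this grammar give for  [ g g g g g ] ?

16

Parse trees for [ g g g g g ] (showing first 6 of 16):
  [U [ [R0 g [R0 g [R0 g [R0 g [R0 g]]]]] ]]
  [U [ [R0 g [R0 g [R0 g [R0 [R0 g] g]]]] ]]
  [U [ [R0 g [R0 g [R0 [R0 g [R0 g]] g]]] ]]
  [U [ [R0 g [R0 g [R0 [R0 [R0 g] g] g]]] ]]
  [U [ [R0 g [R0 [R0 g [R0 g [R0 g]]] g]] ]]
  [U [ [R0 g [R0 [R0 g [R0 [R0 g] g]] g]] ]]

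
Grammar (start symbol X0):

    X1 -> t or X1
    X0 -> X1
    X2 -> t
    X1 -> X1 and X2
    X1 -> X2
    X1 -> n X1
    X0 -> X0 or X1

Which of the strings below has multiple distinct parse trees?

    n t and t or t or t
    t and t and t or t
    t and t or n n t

n t and t or t or t

n t and t or t or t: 4 trees
t and t and t or t: 1 tree
t and t or n n t: 1 tree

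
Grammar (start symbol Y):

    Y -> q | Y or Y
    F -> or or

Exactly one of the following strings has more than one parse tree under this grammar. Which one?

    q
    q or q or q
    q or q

q or q or q

q: 1 tree
q or q or q: 2 trees
q or q: 1 tree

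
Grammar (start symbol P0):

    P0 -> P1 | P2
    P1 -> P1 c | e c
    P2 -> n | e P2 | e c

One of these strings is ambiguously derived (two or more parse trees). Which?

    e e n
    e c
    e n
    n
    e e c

e e n: 1 tree
e c: 2 trees
e n: 1 tree
n: 1 tree
e e c: 1 tree

e c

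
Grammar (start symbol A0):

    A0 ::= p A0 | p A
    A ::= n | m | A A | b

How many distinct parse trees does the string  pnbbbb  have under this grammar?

Parse trees for pnbbbb (showing first 6 of 14):
  [A0 p [A [A n] [A [A b] [A [A b] [A [A b] [A b]]]]]]
  [A0 p [A [A n] [A [A b] [A [A [A b] [A b]] [A b]]]]]
  [A0 p [A [A n] [A [A [A b] [A b]] [A [A b] [A b]]]]]
  [A0 p [A [A n] [A [A [A b] [A [A b] [A b]]] [A b]]]]
  [A0 p [A [A n] [A [A [A [A b] [A b]] [A b]] [A b]]]]
  [A0 p [A [A [A n] [A b]] [A [A b] [A [A b] [A b]]]]]

14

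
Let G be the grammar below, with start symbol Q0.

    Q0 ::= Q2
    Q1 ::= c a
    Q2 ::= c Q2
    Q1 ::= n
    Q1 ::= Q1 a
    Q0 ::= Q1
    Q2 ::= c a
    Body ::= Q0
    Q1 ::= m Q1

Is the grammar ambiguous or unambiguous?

Ambiguous

Witness: c a

Derivation 1: Q0 ⇒ Q2 ⇒ c a
Derivation 2: Q0 ⇒ Q1 ⇒ c a

Two distinct leftmost derivations for the same string.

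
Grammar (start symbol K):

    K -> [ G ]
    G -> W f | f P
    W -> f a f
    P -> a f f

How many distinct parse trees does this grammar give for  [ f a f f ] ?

2

Parse trees for [ f a f f ]:
  [K [ [G [W f a f] f] ]]
  [K [ [G f [P a f f]] ]]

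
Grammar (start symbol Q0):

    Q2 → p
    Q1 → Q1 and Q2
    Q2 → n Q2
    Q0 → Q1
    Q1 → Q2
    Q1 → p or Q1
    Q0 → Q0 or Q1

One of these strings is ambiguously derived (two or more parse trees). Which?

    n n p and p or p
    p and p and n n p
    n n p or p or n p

n n p and p or p: 1 tree
p and p and n n p: 1 tree
n n p or p or n p: 2 trees

n n p or p or n p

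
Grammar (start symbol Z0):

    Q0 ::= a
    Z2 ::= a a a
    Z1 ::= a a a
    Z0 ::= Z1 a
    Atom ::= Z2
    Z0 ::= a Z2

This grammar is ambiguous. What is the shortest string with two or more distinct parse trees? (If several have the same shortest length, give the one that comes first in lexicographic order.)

a a a a

length 4: a a a a has 2 parse trees

Two derivations of a a a a:
  Z0 ⇒ Z1 a ⇒ a a a a
  Z0 ⇒ a Z2 ⇒ a a a a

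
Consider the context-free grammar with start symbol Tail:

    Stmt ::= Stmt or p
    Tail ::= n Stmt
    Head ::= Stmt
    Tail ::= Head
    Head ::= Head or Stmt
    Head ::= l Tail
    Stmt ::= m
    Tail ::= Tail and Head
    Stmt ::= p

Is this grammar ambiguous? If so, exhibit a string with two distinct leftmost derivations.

Witness: m or p

Derivation 1: Tail ⇒ Head ⇒ Stmt ⇒ Stmt or p ⇒ m or p
Derivation 2: Tail ⇒ Head ⇒ Head or Stmt ⇒ Stmt or Stmt ⇒ m or Stmt ⇒ m or p

Two distinct leftmost derivations for the same string.

Ambiguous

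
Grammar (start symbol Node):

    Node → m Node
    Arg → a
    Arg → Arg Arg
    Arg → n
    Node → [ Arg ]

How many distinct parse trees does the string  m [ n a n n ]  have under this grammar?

Parse trees for m [ n a n n ]:
  [Node m [Node [ [Arg [Arg n] [Arg [Arg a] [Arg [Arg n] [Arg n]]]] ]]]
  [Node m [Node [ [Arg [Arg n] [Arg [Arg [Arg a] [Arg n]] [Arg n]]] ]]]
  [Node m [Node [ [Arg [Arg [Arg n] [Arg a]] [Arg [Arg n] [Arg n]]] ]]]
  [Node m [Node [ [Arg [Arg [Arg n] [Arg [Arg a] [Arg n]]] [Arg n]] ]]]
  [Node m [Node [ [Arg [Arg [Arg [Arg n] [Arg a]] [Arg n]] [Arg n]] ]]]

5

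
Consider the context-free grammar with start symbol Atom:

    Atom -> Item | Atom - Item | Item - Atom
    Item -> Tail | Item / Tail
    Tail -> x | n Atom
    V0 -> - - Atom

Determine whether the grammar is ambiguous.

Ambiguous

Witness: x - x

Derivation 1: Atom ⇒ Atom - Item ⇒ Item - Item ⇒ Tail - Item ⇒ x - Item ⇒ x - Tail ⇒ x - x
Derivation 2: Atom ⇒ Item - Atom ⇒ Tail - Atom ⇒ x - Atom ⇒ x - Item ⇒ x - Tail ⇒ x - x

Two distinct leftmost derivations for the same string.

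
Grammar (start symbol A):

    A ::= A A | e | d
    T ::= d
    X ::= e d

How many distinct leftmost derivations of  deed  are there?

5

Parse trees for deed:
  [A [A d] [A [A e] [A [A e] [A d]]]]
  [A [A d] [A [A [A e] [A e]] [A d]]]
  [A [A [A d] [A e]] [A [A e] [A d]]]
  [A [A [A d] [A [A e] [A e]]] [A d]]
  [A [A [A [A d] [A e]] [A e]] [A d]]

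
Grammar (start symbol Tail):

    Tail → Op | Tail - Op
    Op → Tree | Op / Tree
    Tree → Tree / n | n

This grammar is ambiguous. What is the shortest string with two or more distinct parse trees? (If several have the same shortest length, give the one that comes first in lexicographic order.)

n / n

length 1: no string has ≥2 trees
length 3: n / n has 2 parse trees

Two derivations of n / n:
  Tail ⇒ Op ⇒ Tree ⇒ Tree / n ⇒ n / n
  Tail ⇒ Op ⇒ Op / Tree ⇒ Tree / Tree ⇒ n / Tree ⇒ n / n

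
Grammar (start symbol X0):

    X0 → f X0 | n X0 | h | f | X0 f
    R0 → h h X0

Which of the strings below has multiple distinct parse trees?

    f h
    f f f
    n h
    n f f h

f h: 1 tree
f f f: 4 trees
n h: 1 tree
n f f h: 1 tree

f f f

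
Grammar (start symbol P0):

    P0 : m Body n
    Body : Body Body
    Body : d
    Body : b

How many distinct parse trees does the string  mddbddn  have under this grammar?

14

Parse trees for mddbddn (showing first 6 of 14):
  [P0 m [Body [Body d] [Body [Body d] [Body [Body b] [Body [Body d] [Body d]]]]] n]
  [P0 m [Body [Body d] [Body [Body d] [Body [Body [Body b] [Body d]] [Body d]]]] n]
  [P0 m [Body [Body d] [Body [Body [Body d] [Body b]] [Body [Body d] [Body d]]]] n]
  [P0 m [Body [Body d] [Body [Body [Body d] [Body [Body b] [Body d]]] [Body d]]] n]
  [P0 m [Body [Body d] [Body [Body [Body [Body d] [Body b]] [Body d]] [Body d]]] n]
  [P0 m [Body [Body [Body d] [Body d]] [Body [Body b] [Body [Body d] [Body d]]]] n]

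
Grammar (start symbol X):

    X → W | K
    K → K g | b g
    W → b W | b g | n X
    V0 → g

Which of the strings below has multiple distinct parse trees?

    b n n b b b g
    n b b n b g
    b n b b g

n b b n b g

b n n b b b g: 1 tree
n b b n b g: 2 trees
b n b b g: 1 tree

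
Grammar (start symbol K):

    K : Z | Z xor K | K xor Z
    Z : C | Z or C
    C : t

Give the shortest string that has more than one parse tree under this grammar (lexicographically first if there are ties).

t xor t

length 1: no string has ≥2 trees
length 3: t xor t has 2 parse trees

Two derivations of t xor t:
  K ⇒ Z xor K ⇒ C xor K ⇒ t xor K ⇒ t xor Z ⇒ t xor C ⇒ t xor t
  K ⇒ K xor Z ⇒ Z xor Z ⇒ C xor Z ⇒ t xor Z ⇒ t xor C ⇒ t xor t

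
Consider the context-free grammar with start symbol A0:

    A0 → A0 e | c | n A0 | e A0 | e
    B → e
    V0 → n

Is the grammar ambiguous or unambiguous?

Ambiguous

Witness: e e

Derivation 1: A0 ⇒ A0 e ⇒ e e
Derivation 2: A0 ⇒ e A0 ⇒ e e

Two distinct leftmost derivations for the same string.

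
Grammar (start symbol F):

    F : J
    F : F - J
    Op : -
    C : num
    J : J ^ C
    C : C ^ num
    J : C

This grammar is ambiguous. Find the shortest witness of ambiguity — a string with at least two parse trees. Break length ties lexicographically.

length 1: no string has ≥2 trees
length 3: num ^ num has 2 parse trees

Two derivations of num ^ num:
  F ⇒ J ⇒ J ^ C ⇒ C ^ C ⇒ num ^ C ⇒ num ^ num
  F ⇒ J ⇒ C ⇒ C ^ num ⇒ num ^ num

num ^ num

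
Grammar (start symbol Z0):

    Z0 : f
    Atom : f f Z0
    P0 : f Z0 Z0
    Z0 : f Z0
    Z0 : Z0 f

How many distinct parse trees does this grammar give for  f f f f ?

8

Parse trees for f f f f:
  [Z0 f [Z0 f [Z0 f [Z0 f]]]]
  [Z0 f [Z0 f [Z0 [Z0 f] f]]]
  [Z0 f [Z0 [Z0 f [Z0 f]] f]]
  [Z0 f [Z0 [Z0 [Z0 f] f] f]]
  [Z0 [Z0 f [Z0 f [Z0 f]]] f]
  [Z0 [Z0 f [Z0 [Z0 f] f]] f]
  [Z0 [Z0 [Z0 f [Z0 f]] f] f]
  [Z0 [Z0 [Z0 [Z0 f] f] f] f]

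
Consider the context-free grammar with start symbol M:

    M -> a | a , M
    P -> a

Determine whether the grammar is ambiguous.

Only M is reachable from M; ignoring the rest: Right-recursive list with a separator: after each atom, whether the separator follows determines the rule. One parse per string.

Unambiguous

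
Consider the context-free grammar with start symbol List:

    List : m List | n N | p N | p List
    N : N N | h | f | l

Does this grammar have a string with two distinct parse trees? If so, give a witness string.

Witness: n f f f

Derivation 1: List ⇒ n N ⇒ n N N ⇒ n N N N ⇒ n f N N ⇒ n f f N ⇒ n f f f
Derivation 2: List ⇒ n N ⇒ n N N ⇒ n f N ⇒ n f N N ⇒ n f f N ⇒ n f f f

Two distinct leftmost derivations for the same string.

Ambiguous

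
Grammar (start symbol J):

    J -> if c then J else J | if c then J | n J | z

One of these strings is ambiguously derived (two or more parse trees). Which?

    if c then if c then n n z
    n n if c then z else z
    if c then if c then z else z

if c then if c then n n z: 1 tree
n n if c then z else z: 1 tree
if c then if c then z else z: 2 trees

if c then if c then z else z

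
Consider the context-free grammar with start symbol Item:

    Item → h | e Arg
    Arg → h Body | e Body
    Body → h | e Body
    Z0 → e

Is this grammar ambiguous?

Only Item, Arg, Body are reachable from Item; ignoring the rest: The reachable rules are right-linear with at most one rule per (nonterminal, next-terminal) pair. Each input token forces the next rule, so parsing is deterministic.

Unambiguous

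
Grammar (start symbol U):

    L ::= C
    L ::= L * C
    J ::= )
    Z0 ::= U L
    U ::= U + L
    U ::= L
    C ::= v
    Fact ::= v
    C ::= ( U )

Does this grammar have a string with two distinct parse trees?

Unambiguous

Only U, L, C are reachable from U; ignoring the rest: This is a standard precedence ladder (U over L over C), with each level left-recursive on its own operator ('+' at U, '*' at L). That structure is LR(1), hence unambiguous.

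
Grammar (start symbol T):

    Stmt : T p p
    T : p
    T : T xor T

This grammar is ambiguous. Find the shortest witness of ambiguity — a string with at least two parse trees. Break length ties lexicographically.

p xor p xor p

length 1: no string has ≥2 trees
length 3: no string has ≥2 trees
length 5: p xor p xor p has 2 parse trees

Two derivations of p xor p xor p:
  T ⇒ T xor T ⇒ p xor T ⇒ p xor T xor T ⇒ p xor p xor T ⇒ p xor p xor p
  T ⇒ T xor T ⇒ T xor T xor T ⇒ p xor T xor T ⇒ p xor p xor T ⇒ p xor p xor p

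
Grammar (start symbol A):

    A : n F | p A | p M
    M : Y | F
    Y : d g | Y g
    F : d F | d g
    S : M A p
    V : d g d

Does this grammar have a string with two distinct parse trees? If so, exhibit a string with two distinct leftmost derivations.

Witness: p d g

Derivation 1: A ⇒ p M ⇒ p Y ⇒ p d g
Derivation 2: A ⇒ p M ⇒ p F ⇒ p d g

Two distinct leftmost derivations for the same string.

Ambiguous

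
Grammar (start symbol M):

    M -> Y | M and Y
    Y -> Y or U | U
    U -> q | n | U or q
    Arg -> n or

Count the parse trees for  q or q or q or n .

Parse trees for q or q or q or n:
  [M [Y [Y [Y [U q]] or [U [U q] or q]] or [U n]]]
  [M [Y [Y [Y [Y [U q]] or [U q]] or [U q]] or [U n]]]
  [M [Y [Y [Y [U [U q] or q]] or [U q]] or [U n]]]
  [M [Y [Y [U [U [U q] or q] or q]] or [U n]]]

4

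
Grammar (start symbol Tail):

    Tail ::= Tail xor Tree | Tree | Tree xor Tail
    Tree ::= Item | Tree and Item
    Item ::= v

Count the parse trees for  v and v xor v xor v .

4

Parse trees for v and v xor v xor v:
  [Tail [Tail [Tail [Tree [Tree [Item v]] and [Item v]]] xor [Tree [Item v]]] xor [Tree [Item v]]]
  [Tail [Tail [Tree [Tree [Item v]] and [Item v]] xor [Tail [Tree [Item v]]]] xor [Tree [Item v]]]
  [Tail [Tree [Tree [Item v]] and [Item v]] xor [Tail [Tail [Tree [Item v]]] xor [Tree [Item v]]]]
  [Tail [Tree [Tree [Item v]] and [Item v]] xor [Tail [Tree [Item v]] xor [Tail [Tree [Item v]]]]]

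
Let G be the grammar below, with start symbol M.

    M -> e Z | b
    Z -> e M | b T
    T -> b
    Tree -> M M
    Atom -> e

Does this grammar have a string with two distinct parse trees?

(Tree, Atom are unreachable from M, so their rules don't affect L(M).) Restricted to the reachable nonterminals, every rule has the form A → t or A → t B, and no two rules for the same A share a first terminal. The grammar encodes a DFA — one run per string.

Unambiguous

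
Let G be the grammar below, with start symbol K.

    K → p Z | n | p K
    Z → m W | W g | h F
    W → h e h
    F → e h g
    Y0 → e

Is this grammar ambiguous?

Ambiguous

Witness: p h e h g

Derivation 1: K ⇒ p Z ⇒ p W g ⇒ p h e h g
Derivation 2: K ⇒ p Z ⇒ p h F ⇒ p h e h g

Two distinct leftmost derivations for the same string.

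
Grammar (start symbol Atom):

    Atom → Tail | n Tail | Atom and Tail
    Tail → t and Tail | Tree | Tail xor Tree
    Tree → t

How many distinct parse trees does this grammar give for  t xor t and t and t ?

Parse trees for t xor t and t and t:
  [Atom [Atom [Tail [Tail [Tree t]] xor [Tree t]]] and [Tail t and [Tail [Tree t]]]]
  [Atom [Atom [Atom [Tail [Tail [Tree t]] xor [Tree t]]] and [Tail [Tree t]]] and [Tail [Tree t]]]

2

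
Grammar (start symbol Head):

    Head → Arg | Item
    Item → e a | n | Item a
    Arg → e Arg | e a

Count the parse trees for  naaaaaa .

1

Parse trees for naaaaaa:
  [Head [Item [Item [Item [Item [Item [Item [Item n] a] a] a] a] a] a]]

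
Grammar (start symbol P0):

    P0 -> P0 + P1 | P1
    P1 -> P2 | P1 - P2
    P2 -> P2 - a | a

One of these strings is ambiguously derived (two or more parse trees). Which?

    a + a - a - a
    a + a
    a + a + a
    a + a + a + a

a + a - a - a

a + a - a - a: 4 trees
a + a: 1 tree
a + a + a: 1 tree
a + a + a + a: 1 tree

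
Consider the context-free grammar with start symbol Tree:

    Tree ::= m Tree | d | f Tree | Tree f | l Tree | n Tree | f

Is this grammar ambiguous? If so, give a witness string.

Witness: f f

Derivation 1: Tree ⇒ f Tree ⇒ f f
Derivation 2: Tree ⇒ Tree f ⇒ f f

Two distinct leftmost derivations for the same string.

Ambiguous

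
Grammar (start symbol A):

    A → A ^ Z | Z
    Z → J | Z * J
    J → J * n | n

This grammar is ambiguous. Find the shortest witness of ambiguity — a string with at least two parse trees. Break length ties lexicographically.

n * n

length 1: no string has ≥2 trees
length 3: n * n has 2 parse trees

Two derivations of n * n:
  A ⇒ Z ⇒ J ⇒ J * n ⇒ n * n
  A ⇒ Z ⇒ Z * J ⇒ J * J ⇒ n * J ⇒ n * n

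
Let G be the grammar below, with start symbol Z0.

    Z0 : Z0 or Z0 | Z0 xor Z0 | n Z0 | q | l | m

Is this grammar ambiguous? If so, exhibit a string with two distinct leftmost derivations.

Ambiguous

Witness: n l or l

Derivation 1: Z0 ⇒ Z0 or Z0 ⇒ n Z0 or Z0 ⇒ n l or Z0 ⇒ n l or l
Derivation 2: Z0 ⇒ n Z0 ⇒ n Z0 or Z0 ⇒ n l or Z0 ⇒ n l or l

Two distinct leftmost derivations for the same string.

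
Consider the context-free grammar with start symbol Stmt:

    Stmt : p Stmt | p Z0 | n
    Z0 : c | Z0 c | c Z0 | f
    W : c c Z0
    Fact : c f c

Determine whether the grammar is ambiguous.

Ambiguous

Witness: p c c

Derivation 1: Stmt ⇒ p Z0 ⇒ p Z0 c ⇒ p c c
Derivation 2: Stmt ⇒ p Z0 ⇒ p c Z0 ⇒ p c c

Two distinct leftmost derivations for the same string.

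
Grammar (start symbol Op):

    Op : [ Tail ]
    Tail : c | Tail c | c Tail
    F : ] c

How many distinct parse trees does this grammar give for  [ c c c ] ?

4

Parse trees for [ c c c ]:
  [Op [ [Tail [Tail [Tail c] c] c] ]]
  [Op [ [Tail [Tail c [Tail c]] c] ]]
  [Op [ [Tail c [Tail [Tail c] c]] ]]
  [Op [ [Tail c [Tail c [Tail c]]] ]]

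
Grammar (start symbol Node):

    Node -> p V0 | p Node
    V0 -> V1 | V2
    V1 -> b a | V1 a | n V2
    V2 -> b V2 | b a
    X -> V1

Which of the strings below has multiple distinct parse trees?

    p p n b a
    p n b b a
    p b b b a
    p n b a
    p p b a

p p n b a: 1 tree
p n b b a: 1 tree
p b b b a: 1 tree
p n b a: 1 tree
p p b a: 2 trees

p p b a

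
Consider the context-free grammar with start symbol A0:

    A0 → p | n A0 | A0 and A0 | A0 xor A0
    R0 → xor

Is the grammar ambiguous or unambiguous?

Ambiguous

Witness: n p and p

Derivation 1: A0 ⇒ n A0 ⇒ n A0 and A0 ⇒ n p and A0 ⇒ n p and p
Derivation 2: A0 ⇒ A0 and A0 ⇒ n A0 and A0 ⇒ n p and A0 ⇒ n p and p

Two distinct leftmost derivations for the same string.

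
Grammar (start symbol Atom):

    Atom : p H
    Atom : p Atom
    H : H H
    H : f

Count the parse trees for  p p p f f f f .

5

Parse trees for p p p f f f f:
  [Atom p [Atom p [Atom p [H [H f] [H [H f] [H [H f] [H f]]]]]]]
  [Atom p [Atom p [Atom p [H [H f] [H [H [H f] [H f]] [H f]]]]]]
  [Atom p [Atom p [Atom p [H [H [H f] [H f]] [H [H f] [H f]]]]]]
  [Atom p [Atom p [Atom p [H [H [H f] [H [H f] [H f]]] [H f]]]]]
  [Atom p [Atom p [Atom p [H [H [H [H f] [H f]] [H f]] [H f]]]]]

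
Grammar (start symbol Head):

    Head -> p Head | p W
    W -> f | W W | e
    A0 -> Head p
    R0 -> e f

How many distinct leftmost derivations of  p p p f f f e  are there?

5

Parse trees for p p p f f f e:
  [Head p [Head p [Head p [W [W f] [W [W f] [W [W f] [W e]]]]]]]
  [Head p [Head p [Head p [W [W f] [W [W [W f] [W f]] [W e]]]]]]
  [Head p [Head p [Head p [W [W [W f] [W f]] [W [W f] [W e]]]]]]
  [Head p [Head p [Head p [W [W [W f] [W [W f] [W f]]] [W e]]]]]
  [Head p [Head p [Head p [W [W [W [W f] [W f]] [W f]] [W e]]]]]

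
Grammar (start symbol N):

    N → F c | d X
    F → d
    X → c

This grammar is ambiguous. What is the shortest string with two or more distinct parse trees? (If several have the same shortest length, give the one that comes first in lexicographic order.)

d c

length 2: d c has 2 parse trees

Two derivations of d c:
  N ⇒ F c ⇒ d c
  N ⇒ d X ⇒ d c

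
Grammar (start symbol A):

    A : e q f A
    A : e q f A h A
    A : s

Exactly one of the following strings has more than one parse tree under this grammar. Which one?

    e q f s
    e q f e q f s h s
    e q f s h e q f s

e q f s: 1 tree
e q f e q f s h s: 2 trees
e q f s h e q f s: 1 tree

e q f e q f s h s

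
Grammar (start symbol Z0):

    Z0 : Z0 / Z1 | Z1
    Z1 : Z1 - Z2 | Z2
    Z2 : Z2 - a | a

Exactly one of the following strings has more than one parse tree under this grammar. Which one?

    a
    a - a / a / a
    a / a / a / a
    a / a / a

a: 1 tree
a - a / a / a: 2 trees
a / a / a / a: 1 tree
a / a / a: 1 tree

a - a / a / a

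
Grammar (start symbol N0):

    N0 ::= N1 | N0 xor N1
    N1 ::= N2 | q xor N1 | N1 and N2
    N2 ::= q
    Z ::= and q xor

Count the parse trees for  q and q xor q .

1

Parse trees for q and q xor q:
  [N0 [N0 [N1 [N1 [N2 q]] and [N2 q]]] xor [N1 [N2 q]]]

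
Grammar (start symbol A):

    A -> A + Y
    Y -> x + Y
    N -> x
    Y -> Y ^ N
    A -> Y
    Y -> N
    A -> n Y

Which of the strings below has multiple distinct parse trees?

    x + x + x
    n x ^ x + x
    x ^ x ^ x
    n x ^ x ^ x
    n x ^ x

x + x + x

x + x + x: 4 trees
n x ^ x + x: 1 tree
x ^ x ^ x: 1 tree
n x ^ x ^ x: 1 tree
n x ^ x: 1 tree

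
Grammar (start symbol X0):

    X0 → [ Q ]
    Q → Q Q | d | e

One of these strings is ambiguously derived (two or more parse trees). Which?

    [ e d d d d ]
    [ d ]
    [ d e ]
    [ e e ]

[ e d d d d ]: 14 trees
[ d ]: 1 tree
[ d e ]: 1 tree
[ e e ]: 1 tree

[ e d d d d ]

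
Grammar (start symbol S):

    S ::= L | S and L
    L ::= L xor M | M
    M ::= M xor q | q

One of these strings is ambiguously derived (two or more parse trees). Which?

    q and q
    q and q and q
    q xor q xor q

q xor q xor q

q and q: 1 tree
q and q and q: 1 tree
q xor q xor q: 4 trees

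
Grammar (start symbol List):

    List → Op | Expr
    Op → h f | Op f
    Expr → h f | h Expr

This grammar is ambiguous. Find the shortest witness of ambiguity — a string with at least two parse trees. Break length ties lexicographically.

h f

length 2: h f has 2 parse trees

Two derivations of h f:
  List ⇒ Op ⇒ h f
  List ⇒ Expr ⇒ h f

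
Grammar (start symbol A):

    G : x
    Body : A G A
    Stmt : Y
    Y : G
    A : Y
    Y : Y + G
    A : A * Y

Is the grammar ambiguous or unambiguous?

(Body, Stmt are unreachable from A, so their rules don't affect L(A).) The grammar is stratified — A handles '*' (left-recursive), Y handles '+', G atoms. Each operator has a fixed associativity and precedence level, so every string has one parse.

Unambiguous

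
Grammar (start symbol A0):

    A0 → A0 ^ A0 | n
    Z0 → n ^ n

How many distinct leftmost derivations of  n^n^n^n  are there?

Parse trees for n^n^n^n:
  [A0 [A0 n] ^ [A0 [A0 n] ^ [A0 [A0 n] ^ [A0 n]]]]
  [A0 [A0 n] ^ [A0 [A0 [A0 n] ^ [A0 n]] ^ [A0 n]]]
  [A0 [A0 [A0 n] ^ [A0 n]] ^ [A0 [A0 n] ^ [A0 n]]]
  [A0 [A0 [A0 n] ^ [A0 [A0 n] ^ [A0 n]]] ^ [A0 n]]
  [A0 [A0 [A0 [A0 n] ^ [A0 n]] ^ [A0 n]] ^ [A0 n]]

5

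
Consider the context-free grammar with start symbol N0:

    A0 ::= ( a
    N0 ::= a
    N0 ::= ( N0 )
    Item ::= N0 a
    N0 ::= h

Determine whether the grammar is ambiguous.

Only N0 is reachable from N0; ignoring the rest: Each string is a nest of matched brackets around a single atom. An opening bracket forces the recursive rule; an atom forces the base rule.

Unambiguous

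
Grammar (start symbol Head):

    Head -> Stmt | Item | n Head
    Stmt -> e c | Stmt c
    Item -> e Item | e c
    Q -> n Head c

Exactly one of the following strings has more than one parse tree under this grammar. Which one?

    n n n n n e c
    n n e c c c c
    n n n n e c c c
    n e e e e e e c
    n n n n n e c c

n n n n n e c

n n n n n e c: 2 trees
n n e c c c c: 1 tree
n n n n e c c c: 1 tree
n e e e e e e c: 1 tree
n n n n n e c c: 1 tree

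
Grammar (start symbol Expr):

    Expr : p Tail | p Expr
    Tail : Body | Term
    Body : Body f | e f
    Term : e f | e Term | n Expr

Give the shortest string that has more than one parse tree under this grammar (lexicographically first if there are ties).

p e f

length 3: p e f has 2 parse trees

Two derivations of p e f:
  Expr ⇒ p Tail ⇒ p Body ⇒ p e f
  Expr ⇒ p Tail ⇒ p Term ⇒ p e f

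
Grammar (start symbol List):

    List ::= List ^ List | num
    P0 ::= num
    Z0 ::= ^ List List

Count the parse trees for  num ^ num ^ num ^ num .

5

Parse trees for num ^ num ^ num ^ num:
  [List [List num] ^ [List [List num] ^ [List [List num] ^ [List num]]]]
  [List [List num] ^ [List [List [List num] ^ [List num]] ^ [List num]]]
  [List [List [List num] ^ [List num]] ^ [List [List num] ^ [List num]]]
  [List [List [List num] ^ [List [List num] ^ [List num]]] ^ [List num]]
  [List [List [List [List num] ^ [List num]] ^ [List num]] ^ [List num]]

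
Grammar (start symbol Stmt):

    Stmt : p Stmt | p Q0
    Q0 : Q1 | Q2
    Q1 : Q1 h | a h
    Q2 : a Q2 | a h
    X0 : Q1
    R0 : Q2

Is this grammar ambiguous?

Witness: p a h

Derivation 1: Stmt ⇒ p Q0 ⇒ p Q1 ⇒ p a h
Derivation 2: Stmt ⇒ p Q0 ⇒ p Q2 ⇒ p a h

Two distinct leftmost derivations for the same string.

Ambiguous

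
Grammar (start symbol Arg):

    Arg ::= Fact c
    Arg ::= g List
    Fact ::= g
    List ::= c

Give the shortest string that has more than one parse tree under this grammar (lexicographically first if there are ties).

g c

length 2: g c has 2 parse trees

Two derivations of g c:
  Arg ⇒ Fact c ⇒ g c
  Arg ⇒ g List ⇒ g c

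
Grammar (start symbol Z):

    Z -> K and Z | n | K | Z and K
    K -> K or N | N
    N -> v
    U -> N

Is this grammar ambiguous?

Witness: v and v

Derivation 1: Z ⇒ K and Z ⇒ N and Z ⇒ v and Z ⇒ v and K ⇒ v and N ⇒ v and v
Derivation 2: Z ⇒ Z and K ⇒ K and K ⇒ N and K ⇒ v and K ⇒ v and N ⇒ v and v

Two distinct leftmost derivations for the same string.

Ambiguous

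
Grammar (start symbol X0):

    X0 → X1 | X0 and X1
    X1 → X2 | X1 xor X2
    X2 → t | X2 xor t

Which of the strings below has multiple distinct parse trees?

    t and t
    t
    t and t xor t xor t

t and t xor t xor t

t and t: 1 tree
t: 1 tree
t and t xor t xor t: 4 trees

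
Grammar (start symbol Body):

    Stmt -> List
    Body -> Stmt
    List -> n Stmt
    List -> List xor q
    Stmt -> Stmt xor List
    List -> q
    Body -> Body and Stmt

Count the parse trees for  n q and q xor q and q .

Parse trees for n q and q xor q and q:
  [Body [Body [Body [Stmt [List n [Stmt [List q]]]]] and [Stmt [List [List q] xor q]]] and [Stmt [List q]]]
  [Body [Body [Body [Stmt [List n [Stmt [List q]]]]] and [Stmt [Stmt [List q]] xor [List q]]] and [Stmt [List q]]]

2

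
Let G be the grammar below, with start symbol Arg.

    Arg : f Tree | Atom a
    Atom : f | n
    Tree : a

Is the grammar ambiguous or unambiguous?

Witness: f a

Derivation 1: Arg ⇒ f Tree ⇒ f a
Derivation 2: Arg ⇒ Atom a ⇒ f a

Two distinct leftmost derivations for the same string.

Ambiguous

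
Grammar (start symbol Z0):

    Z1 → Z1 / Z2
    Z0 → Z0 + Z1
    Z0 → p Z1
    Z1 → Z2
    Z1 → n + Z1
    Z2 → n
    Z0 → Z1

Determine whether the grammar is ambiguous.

Witness: n + n

Derivation 1: Z0 ⇒ Z0 + Z1 ⇒ Z1 + Z1 ⇒ Z2 + Z1 ⇒ n + Z1 ⇒ n + Z2 ⇒ n + n
Derivation 2: Z0 ⇒ Z1 ⇒ n + Z1 ⇒ n + Z2 ⇒ n + n

Two distinct leftmost derivations for the same string.

Ambiguous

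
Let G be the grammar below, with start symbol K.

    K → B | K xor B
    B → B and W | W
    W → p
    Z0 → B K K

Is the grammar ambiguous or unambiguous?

(Z0 is unreachable from K, so its rules don't affect L(K).) K → K xor B | B  ;  B → B and W | W  — a left-associative chain with W at the bottom. Each string factors uniquely by precedence.

Unambiguous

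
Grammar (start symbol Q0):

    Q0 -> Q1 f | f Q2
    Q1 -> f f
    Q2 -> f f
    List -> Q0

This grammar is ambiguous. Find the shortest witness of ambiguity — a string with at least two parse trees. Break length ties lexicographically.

length 3: f f f has 2 parse trees

Two derivations of f f f:
  Q0 ⇒ Q1 f ⇒ f f f
  Q0 ⇒ f Q2 ⇒ f f f

f f f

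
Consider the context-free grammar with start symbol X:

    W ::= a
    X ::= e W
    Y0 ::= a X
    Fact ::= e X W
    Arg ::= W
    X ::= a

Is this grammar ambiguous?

Unambiguous

Only X, W are reachable from X; ignoring the rest: Each reachable nonterminal has at most one production per leading terminal, and all productions are right-linear; the derivation is determined token-by-token.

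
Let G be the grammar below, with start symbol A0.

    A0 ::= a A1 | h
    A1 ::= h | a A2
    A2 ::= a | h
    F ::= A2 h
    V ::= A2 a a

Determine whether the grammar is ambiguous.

Only A0, A1, A2 are reachable from A0; ignoring the rest: The reachable rules are right-linear with at most one rule per (nonterminal, next-terminal) pair. Each input token forces the next rule, so parsing is deterministic.

Unambiguous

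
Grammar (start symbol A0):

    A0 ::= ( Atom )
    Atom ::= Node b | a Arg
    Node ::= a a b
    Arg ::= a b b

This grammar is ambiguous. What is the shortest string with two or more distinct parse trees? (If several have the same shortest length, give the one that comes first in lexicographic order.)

length 6: ( a a b b ) has 2 parse trees

Two derivations of ( a a b b ):
  A0 ⇒ ( Atom ) ⇒ ( Node b ) ⇒ ( a a b b )
  A0 ⇒ ( Atom ) ⇒ ( a Arg ) ⇒ ( a a b b )

( a a b b )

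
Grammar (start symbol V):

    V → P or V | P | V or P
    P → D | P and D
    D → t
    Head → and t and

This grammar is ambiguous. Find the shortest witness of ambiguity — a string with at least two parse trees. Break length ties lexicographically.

length 1: no string has ≥2 trees
length 3: t or t has 2 parse trees

Two derivations of t or t:
  V ⇒ P or V ⇒ D or V ⇒ t or V ⇒ t or P ⇒ t or D ⇒ t or t
  V ⇒ V or P ⇒ P or P ⇒ D or P ⇒ t or P ⇒ t or D ⇒ t or t

t or t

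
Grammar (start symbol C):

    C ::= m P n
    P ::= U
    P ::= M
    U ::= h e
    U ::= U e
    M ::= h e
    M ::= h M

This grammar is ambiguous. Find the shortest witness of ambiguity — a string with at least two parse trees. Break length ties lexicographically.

m h e n

length 4: m h e n has 2 parse trees

Two derivations of m h e n:
  C ⇒ m P n ⇒ m U n ⇒ m h e n
  C ⇒ m P n ⇒ m M n ⇒ m h e n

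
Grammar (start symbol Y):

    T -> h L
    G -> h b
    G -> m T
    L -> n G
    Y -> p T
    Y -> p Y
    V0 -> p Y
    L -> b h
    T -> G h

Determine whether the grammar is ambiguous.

Ambiguous

Witness: p h b h

Derivation 1: Y ⇒ p T ⇒ p h L ⇒ p h b h
Derivation 2: Y ⇒ p T ⇒ p G h ⇒ p h b h

Two distinct leftmost derivations for the same string.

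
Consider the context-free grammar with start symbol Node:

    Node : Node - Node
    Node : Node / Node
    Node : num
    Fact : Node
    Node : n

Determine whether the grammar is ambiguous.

Witness: n - n - n

Derivation 1: Node ⇒ Node - Node ⇒ Node - Node - Node ⇒ n - Node - Node ⇒ n - n - Node ⇒ n - n - n
Derivation 2: Node ⇒ Node - Node ⇒ n - Node ⇒ n - Node - Node ⇒ n - n - Node ⇒ n - n - n

Two distinct leftmost derivations for the same string.

Ambiguous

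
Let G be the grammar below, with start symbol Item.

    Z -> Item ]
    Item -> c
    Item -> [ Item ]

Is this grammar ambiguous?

Unambiguous

(Z is unreachable from Item, so its rules don't affect L(Item).) L(Item) is { openⁿ atom closeⁿ : n ≥ 0 }. The bracket depth fixes n, and the derivation is forced at every step.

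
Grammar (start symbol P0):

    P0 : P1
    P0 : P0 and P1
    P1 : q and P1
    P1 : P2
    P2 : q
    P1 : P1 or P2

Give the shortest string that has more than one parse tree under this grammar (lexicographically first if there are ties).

q and q

length 1: no string has ≥2 trees
length 3: q and q has 2 parse trees

Two derivations of q and q:
  P0 ⇒ P1 ⇒ q and P1 ⇒ q and P2 ⇒ q and q
  P0 ⇒ P0 and P1 ⇒ P1 and P1 ⇒ P2 and P1 ⇒ q and P1 ⇒ q and P2 ⇒ q and q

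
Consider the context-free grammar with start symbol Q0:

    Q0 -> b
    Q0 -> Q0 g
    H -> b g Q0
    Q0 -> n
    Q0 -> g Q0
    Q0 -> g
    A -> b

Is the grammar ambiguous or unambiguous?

Witness: g g

Derivation 1: Q0 ⇒ Q0 g ⇒ g g
Derivation 2: Q0 ⇒ g Q0 ⇒ g g

Two distinct leftmost derivations for the same string.

Ambiguous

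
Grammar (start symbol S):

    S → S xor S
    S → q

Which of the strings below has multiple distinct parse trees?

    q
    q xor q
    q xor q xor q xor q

q: 1 tree
q xor q: 1 tree
q xor q xor q xor q: 5 trees

q xor q xor q xor q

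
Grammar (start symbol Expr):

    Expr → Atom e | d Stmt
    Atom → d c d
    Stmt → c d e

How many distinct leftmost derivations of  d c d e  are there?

Parse trees for d c d e:
  [Expr [Atom d c d] e]
  [Expr d [Stmt c d e]]

2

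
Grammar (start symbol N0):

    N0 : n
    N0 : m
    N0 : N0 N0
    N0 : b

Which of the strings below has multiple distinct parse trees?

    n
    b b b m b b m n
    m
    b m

n: 1 tree
b b b m b b m n: 429 trees
m: 1 tree
b m: 1 tree

b b b m b b m n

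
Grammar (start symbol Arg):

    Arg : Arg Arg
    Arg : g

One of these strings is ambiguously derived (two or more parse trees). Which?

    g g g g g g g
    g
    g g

g g g g g g g: 132 trees
g: 1 tree
g g: 1 tree

g g g g g g g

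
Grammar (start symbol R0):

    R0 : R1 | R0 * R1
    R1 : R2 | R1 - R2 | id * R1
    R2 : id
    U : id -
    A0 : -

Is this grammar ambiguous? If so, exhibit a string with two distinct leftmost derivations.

Witness: id * id

Derivation 1: R0 ⇒ R1 ⇒ id * R1 ⇒ id * R2 ⇒ id * id
Derivation 2: R0 ⇒ R0 * R1 ⇒ R1 * R1 ⇒ R2 * R1 ⇒ id * R1 ⇒ id * R2 ⇒ id * id

Two distinct leftmost derivations for the same string.

Ambiguous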